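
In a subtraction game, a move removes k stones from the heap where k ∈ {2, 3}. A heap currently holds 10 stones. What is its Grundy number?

Grundy values for subtraction set {2, 3}:
g(0) = mex{} = 0
g(1) = mex{} = 0
g(2) = mex{0} = 1
g(3) = mex{0} = 1
g(4) = mex{0,1} = 2
g(5) = mex{1} = 0
g(6) = mex{1,2} = 0
g(7) = mex{0,2} = 1
g(8) = mex{0} = 1
g(9) = mex{0,1} = 2
g(10) = mex{1} = 0
So g(10) = 0.

0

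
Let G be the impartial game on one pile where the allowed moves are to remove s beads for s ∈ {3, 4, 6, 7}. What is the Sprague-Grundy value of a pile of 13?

Build the Grundy sequence with g(k) = mex{g(k−s) : s ∈ {3, 4, 6, 7}, s ≤ k}:
g(0) = mex{} = 0
g(1) = mex{} = 0
g(2) = mex{} = 0
g(3) = mex{0} = 1
g(4) = mex{0} = 1
g(5) = mex{0} = 1
g(6) = mex{0,1} = 2
g(7) = mex{0,1} = 2
g(8) = mex{0,1} = 2
g(9) = mex{0,1,2} = 3
g(10) = mex{1,2} = 0
g(11) = mex{1,2} = 0
g(12) = mex{1,2,3} = 0
g(13) = mex{0,2,3} = 1
So g(13) = 1.

1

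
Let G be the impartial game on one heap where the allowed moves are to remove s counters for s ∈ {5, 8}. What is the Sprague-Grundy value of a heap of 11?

Build the Grundy sequence with g(k) = mex{g(k−s) : s ∈ {5, 8}, s ≤ k}:
k:     0  1  2  3  4  5  6  7  8  9 10 11
g(k):  0  0  0  0  0  1  1  1  1  1  2  2
So g(11) = 2.

2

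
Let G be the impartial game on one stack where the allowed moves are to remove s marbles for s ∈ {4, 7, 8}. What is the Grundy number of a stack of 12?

0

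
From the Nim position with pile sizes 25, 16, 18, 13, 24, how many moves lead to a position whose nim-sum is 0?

Compute the nim-sum pairwise:
25 ⊕ 16 = 9
9 ⊕ 18 = 27
27 ⊕ 13 = 22
22 ⊕ 24 = 14
The overall nim-sum is X = 14. A pile of size p has a winning move iff p XOR X < p (reduce it to p XOR X).
  25: 25 XOR 14 = 23 < 25 — winning move (to 23).
  16: 16 XOR 14 = 30 ≥ 16 — no move.
  18: 18 XOR 14 = 28 ≥ 18 — no move.
  13: 13 XOR 14 = 3 < 13 — winning move (to 3).
  24: 24 XOR 14 = 22 < 24 — winning move (to 22).
That gives 3 winning moves.

3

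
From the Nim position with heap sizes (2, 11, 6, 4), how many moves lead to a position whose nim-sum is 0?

In binary:
  0010  (2)
  1011  (11)
  0110  (6)
  0100  (4)
  ----
  1011  (11)
The overall nim-sum is X = 11. A heap of size p has a winning move iff p XOR X < p (reduce it to p XOR X).
  2: 2 XOR 11 = 9 ≥ 2 — no move.
  11: 11 XOR 11 = 0 < 11 — winning move (to 0).
  6: 6 XOR 11 = 13 ≥ 6 — no move.
  4: 4 XOR 11 = 15 ≥ 4 — no move.
That gives 1 winning move.

1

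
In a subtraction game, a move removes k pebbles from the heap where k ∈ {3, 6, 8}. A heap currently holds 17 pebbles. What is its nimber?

Compute g(0), g(1), … for moves {3, 6, 8}:
k:     0  1  2  3  4  5  6  7  8  9 10 11 12 13 14 15 16 17
g(k):  0  0  0  1  1  1  2  2  2  3  3  0  0  0  1  1  1  2
So g(17) = 2.

2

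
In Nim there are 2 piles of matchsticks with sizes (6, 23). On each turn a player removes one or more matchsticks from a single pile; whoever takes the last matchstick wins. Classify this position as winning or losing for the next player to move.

Compute the nim-sum pairwise:
6 ⊕ 23 = 17
The nim-sum is 17 ≠ 0, so this is an N-position: the player to move can win.

Winning position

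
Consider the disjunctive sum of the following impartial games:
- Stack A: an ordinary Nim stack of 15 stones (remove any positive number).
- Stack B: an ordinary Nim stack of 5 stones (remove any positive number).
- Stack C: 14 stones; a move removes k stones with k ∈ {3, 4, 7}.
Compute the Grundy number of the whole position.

11

Stack A is a plain Nim stack of size 15, so its Grundy value is 15.
Stack B is a plain Nim stack of size 5, so its Grundy value is 5.
Grundy values for stack C (subtraction set {3, 4, 7}):
g(0) = mex{} = 0
g(1) = mex{} = 0
g(2) = mex{} = 0
g(3) = mex{0} = 1
g(4) = mex{0} = 1
g(5) = mex{0} = 1
g(6) = mex{0,1} = 2
g(7) = mex{0,1} = 2
g(8) = mex{0,1} = 2
g(9) = mex{0,1,2} = 3
g(10) = mex{1,2} = 0
g(11) = mex{1,2} = 0
g(12) = mex{1,2,3} = 0
g(13) = mex{0,2,3} = 1
g(14) = mex{0,2} = 1
So g(14) = 1.
By the Sprague-Grundy theorem, the Grundy value of a sum of independent games is the XOR of the component values.
Combined value = 15 ⊕ 5 ⊕ 1 = 11.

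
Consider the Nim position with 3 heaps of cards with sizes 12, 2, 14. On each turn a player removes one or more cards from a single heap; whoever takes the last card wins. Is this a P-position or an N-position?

P-position

Compute the nim-sum pairwise:
12 ⊕ 2 = 14
14 ⊕ 14 = 0
The nim-sum is 0, so this is a P-position: the player to move is in a losing position under optimal play.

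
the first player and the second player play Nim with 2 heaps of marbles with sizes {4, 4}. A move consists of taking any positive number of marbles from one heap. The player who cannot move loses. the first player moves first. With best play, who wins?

the second player wins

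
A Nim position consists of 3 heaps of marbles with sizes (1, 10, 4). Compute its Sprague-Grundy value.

Compute the nim-sum pairwise:
1 ⊕ 10 = 11
11 ⊕ 4 = 15

15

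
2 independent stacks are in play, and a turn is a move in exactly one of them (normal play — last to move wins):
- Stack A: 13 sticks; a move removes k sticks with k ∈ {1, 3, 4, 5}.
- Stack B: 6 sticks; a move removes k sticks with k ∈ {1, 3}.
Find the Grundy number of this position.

3

Grundy values for stack A (subtraction set {1, 3, 4, 5}):
g(0) = mex{} = 0
g(1) = mex{0} = 1
g(2) = mex{1} = 0
g(3) = mex{0} = 1
g(4) = mex{0,1} = 2
g(5) = mex{0,1,2} = 3
g(6) = mex{0,1,3} = 2
g(7) = mex{0,1,2} = 3
g(8) = mex{1,2,3} = 0
g(9) = mex{0,2,3} = 1
g(10) = mex{1,2,3} = 0
g(11) = mex{0,2,3} = 1
g(12) = mex{0,1,3} = 2
g(13) = mex{0,1,2} = 3
So g(13) = 3.
Build the Grundy sequence for stack B with g(k) = mex{g(k−s) : s ∈ {1, 3}, s ≤ k}:
k:     0  1  2  3  4  5  6
g(k):  0  1  0  1  0  1  0
So g(6) = 0.
By the Sprague-Grundy theorem, the Grundy value of a sum of independent games is the XOR of the component values.
Combined value = 3 ⊕ 0 = 3.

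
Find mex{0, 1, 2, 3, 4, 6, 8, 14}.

5

The values 0, 1, 2, 3, 4 are all present; 5 is the first non-negative integer missing from the set.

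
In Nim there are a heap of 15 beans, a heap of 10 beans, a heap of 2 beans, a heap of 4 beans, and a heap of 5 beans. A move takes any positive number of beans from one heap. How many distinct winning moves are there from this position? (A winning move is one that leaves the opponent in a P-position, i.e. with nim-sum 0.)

Nim-sum: 15 ^ 10 ^ 2 ^ 4 ^ 5 = 6.
The overall nim-sum is X = 6. A heap of size p has a winning move iff p XOR X < p (reduce it to p XOR X).
  15: 15 XOR 6 = 9 < 15 — winning move (to 9).
  10: 10 XOR 6 = 12 ≥ 10 — no move.
  2: 2 XOR 6 = 4 ≥ 2 — no move.
  4: 4 XOR 6 = 2 < 4 — winning move (to 2).
  5: 5 XOR 6 = 3 < 5 — winning move (to 3).
That gives 3 winning moves.

3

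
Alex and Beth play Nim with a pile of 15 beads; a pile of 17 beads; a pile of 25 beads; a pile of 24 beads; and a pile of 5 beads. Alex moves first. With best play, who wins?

Nim-sum: 15 XOR 17 XOR 25 XOR 24 XOR 5 = 26.
The nim-sum is 26 ≠ 0, so this is an N-position: the player to move can win; Alex has a winning move.

Alex wins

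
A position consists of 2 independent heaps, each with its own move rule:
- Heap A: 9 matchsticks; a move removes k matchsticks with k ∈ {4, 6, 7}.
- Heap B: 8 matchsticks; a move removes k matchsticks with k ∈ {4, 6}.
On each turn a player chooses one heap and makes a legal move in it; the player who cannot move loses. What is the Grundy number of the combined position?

Grundy values for heap A (subtraction set {4, 6, 7}):
k:     0  1  2  3  4  5  6  7  8  9
g(k):  0  0  0  0  1  1  1  1  2  2
So g(9) = 2.
Grundy values for heap B (subtraction set {4, 6}):
g(0) = mex{} = 0
g(1) = mex{} = 0
g(2) = mex{} = 0
g(3) = mex{} = 0
g(4) = mex{0} = 1
g(5) = mex{0} = 1
g(6) = mex{0} = 1
g(7) = mex{0} = 1
g(8) = mex{0,1} = 2
So g(8) = 2.
The value of a disjunctive sum is the nim-sum of the parts.
Combined value = 2 ⊕ 2 = 0.

0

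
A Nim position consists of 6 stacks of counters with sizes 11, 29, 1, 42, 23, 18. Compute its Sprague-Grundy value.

Nim-sum: 11 ^ 29 ^ 1 ^ 42 ^ 23 ^ 18 = 56.

56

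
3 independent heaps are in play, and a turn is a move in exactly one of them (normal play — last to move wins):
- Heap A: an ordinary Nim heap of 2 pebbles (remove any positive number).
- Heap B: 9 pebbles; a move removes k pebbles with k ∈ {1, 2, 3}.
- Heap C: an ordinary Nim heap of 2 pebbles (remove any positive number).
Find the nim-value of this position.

1

Heap A is a plain Nim heap of size 2, so its Grundy value is 2.
For heap B, compute g(0), g(1), … with moves {1, 2, 3}:
k:     0  1  2  3  4  5  6  7  8  9
g(k):  0  1  2  3  0  1  2  3  0  1
So g(9) = 1.
Heap C is a plain Nim heap of size 2, so its Grundy value is 2.
By the Sprague-Grundy theorem, the Grundy value of a sum of independent games is the XOR of the component values.
Combined value = 2 XOR 1 XOR 2 = 1.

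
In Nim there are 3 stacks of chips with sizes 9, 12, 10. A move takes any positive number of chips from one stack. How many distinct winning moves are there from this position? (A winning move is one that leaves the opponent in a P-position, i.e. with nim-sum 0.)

3

Write each in binary and XOR column by column:
  1001  (9)
  1100  (12)
  1010  (10)
  ----
  1111  (15)
The overall nim-sum is X = 15. A stack of size p has a winning move iff p XOR X < p (reduce it to p XOR X).
  9: 9 XOR 15 = 6 < 9 — winning move (to 6).
  12: 12 XOR 15 = 3 < 12 — winning move (to 3).
  10: 10 XOR 15 = 5 < 10 — winning move (to 5).
That gives 3 winning moves.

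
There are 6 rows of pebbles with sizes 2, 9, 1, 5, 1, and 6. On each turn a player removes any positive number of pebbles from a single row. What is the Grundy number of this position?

8

Nim-sum: 2 ⊕ 9 ⊕ 1 ⊕ 5 ⊕ 1 ⊕ 6 = 8.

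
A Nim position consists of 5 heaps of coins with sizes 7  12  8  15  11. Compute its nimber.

7

Bitwise XOR of the heap sizes:
  0111  (7)
  1100  (12)
  1000  (8)
  1111  (15)
  1011  (11)
  ----
  0111  (7)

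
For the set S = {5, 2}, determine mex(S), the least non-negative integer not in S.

0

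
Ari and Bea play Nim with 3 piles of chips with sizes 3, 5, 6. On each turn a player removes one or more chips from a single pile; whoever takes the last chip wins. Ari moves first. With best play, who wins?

Bitwise XOR of the heap sizes:
  011  (3)
  101  (5)
  110  (6)
  ---
  000  (0)
The nim-sum is 0, so this is a P-position: the player to move is in a losing position under optimal play; Ari is about to move from it and so loses — Bea wins.

Bea wins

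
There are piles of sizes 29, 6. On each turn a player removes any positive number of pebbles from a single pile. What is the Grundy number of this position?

27

Nim-sum: 29 XOR 6 = 27.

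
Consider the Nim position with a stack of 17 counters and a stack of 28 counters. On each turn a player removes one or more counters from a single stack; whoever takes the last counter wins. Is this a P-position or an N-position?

N-position

Nim-sum: 17 ⊕ 28 = 13.
The nim-sum is 13 ≠ 0, so this is an N-position: the player to move can win.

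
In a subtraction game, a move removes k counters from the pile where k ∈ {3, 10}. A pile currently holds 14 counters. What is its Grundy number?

Grundy values for subtraction set {3, 10}:
g(0) = mex{} = 0
g(1) = mex{} = 0
g(2) = mex{} = 0
g(3) = mex{0} = 1
g(4) = mex{0} = 1
g(5) = mex{0} = 1
g(6) = mex{1} = 0
g(7) = mex{1} = 0
g(8) = mex{1} = 0
g(9) = mex{0} = 1
g(10) = mex{0} = 1
g(11) = mex{0} = 1
g(12) = mex{0,1} = 2
g(13) = mex{1} = 0
g(14) = mex{1} = 0
So g(14) = 0.

0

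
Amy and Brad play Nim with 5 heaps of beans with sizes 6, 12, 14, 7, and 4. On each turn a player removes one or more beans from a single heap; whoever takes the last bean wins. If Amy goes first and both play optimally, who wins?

Amy wins

Write each in binary and XOR column by column:
  0110  (6)
  1100  (12)
  1110  (14)
  0111  (7)
  0100  (4)
  ----
  0111  (7)
The nim-sum is 7 ≠ 0, so this is an N-position: the player to move can win; Amy has a winning move.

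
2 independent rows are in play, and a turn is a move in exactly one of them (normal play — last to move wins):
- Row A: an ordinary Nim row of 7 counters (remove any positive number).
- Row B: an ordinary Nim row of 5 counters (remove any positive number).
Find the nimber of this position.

2

Row A is a plain Nim row of size 7, so its Grundy value is 7.
Row B is a plain Nim row of size 5, so its Grundy value is 5.
The value of a disjunctive sum is the nim-sum of the parts.
Combined value = 7 XOR 5 = 2.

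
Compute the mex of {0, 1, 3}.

The values 0, 1 are all present; 2 is the first non-negative integer missing from the set.

2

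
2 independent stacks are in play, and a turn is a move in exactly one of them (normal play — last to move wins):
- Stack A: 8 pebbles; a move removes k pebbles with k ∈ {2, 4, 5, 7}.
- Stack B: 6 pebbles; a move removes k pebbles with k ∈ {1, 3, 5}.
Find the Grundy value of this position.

4

Grundy values for stack A (subtraction set {2, 4, 5, 7}):
k:     0  1  2  3  4  5  6  7  8
g(k):  0  0  1  1  2  2  3  3  4
So g(8) = 4.
Build the Grundy sequence for stack B with g(k) = mex{g(k−s) : s ∈ {1, 3, 5}, s ≤ k}:
g(0) = mex{} = 0
g(1) = mex{0} = 1
g(2) = mex{1} = 0
g(3) = mex{0} = 1
g(4) = mex{1} = 0
g(5) = mex{0} = 1
g(6) = mex{1} = 0
So g(6) = 0.
The value of a disjunctive sum is the nim-sum of the parts.
Combined value = 4 ⊕ 0 = 4.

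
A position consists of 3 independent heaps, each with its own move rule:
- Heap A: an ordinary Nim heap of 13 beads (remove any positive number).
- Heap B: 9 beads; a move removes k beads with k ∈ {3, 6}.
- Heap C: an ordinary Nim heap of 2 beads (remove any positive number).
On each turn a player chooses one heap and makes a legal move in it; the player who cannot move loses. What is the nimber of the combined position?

Heap A is a plain Nim heap of size 13, so its Grundy value is 13.
Grundy values for heap B (subtraction set {3, 6}):
k:     0  1  2  3  4  5  6  7  8  9
g(k):  0  0  0  1  1  1  2  2  2  0
So g(9) = 0.
Heap C is a plain Nim heap of size 2, so its Grundy value is 2.
The value of a disjunctive sum is the nim-sum of the parts.
Combined value = 13 XOR 0 XOR 2 = 15.

15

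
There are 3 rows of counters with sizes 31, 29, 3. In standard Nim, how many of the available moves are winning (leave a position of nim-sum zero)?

3

Compute the nim-sum pairwise:
31 ^ 29 = 2
2 ^ 3 = 1
The overall nim-sum is X = 1. A row of size p has a winning move iff p XOR X < p (reduce it to p XOR X).
  31: 31 XOR 1 = 30 < 31 — winning move (to 30).
  29: 29 XOR 1 = 28 < 29 — winning move (to 28).
  3: 3 XOR 1 = 2 < 3 — winning move (to 2).
That gives 3 winning moves.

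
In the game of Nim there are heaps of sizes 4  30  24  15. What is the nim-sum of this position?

13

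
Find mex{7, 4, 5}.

0

0 is not in the set, so the mex is 0.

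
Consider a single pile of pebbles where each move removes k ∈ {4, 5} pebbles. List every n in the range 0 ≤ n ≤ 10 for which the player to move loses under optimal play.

0, 1, 2, 3, 9, 10

Compute g(0), g(1), … for moves {4, 5}:
k:     0  1  2  3  4  5  6  7  8  9 10
g(k):  0  0  0  0  1  1  1  1  2  0  0
The P-positions (g = 0) in 0..10 are 0, 1, 2, 3, 9, 10.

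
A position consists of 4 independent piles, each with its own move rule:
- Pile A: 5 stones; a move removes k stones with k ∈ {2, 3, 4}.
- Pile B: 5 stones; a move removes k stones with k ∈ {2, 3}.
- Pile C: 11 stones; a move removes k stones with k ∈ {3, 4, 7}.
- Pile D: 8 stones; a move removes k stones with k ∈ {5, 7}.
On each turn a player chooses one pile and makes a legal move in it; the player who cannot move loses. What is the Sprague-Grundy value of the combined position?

3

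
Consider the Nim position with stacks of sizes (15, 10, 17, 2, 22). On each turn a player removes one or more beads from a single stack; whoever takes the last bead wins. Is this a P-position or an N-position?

Compute the nim-sum pairwise:
15 XOR 10 = 5
5 XOR 17 = 20
20 XOR 2 = 22
22 XOR 22 = 0
The nim-sum is 0, so this is a P-position: the player to move is in a losing position under optimal play.

P-position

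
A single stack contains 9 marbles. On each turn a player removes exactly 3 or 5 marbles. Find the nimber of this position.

0

Compute g(0), g(1), … for moves {3, 5}:
g(0) = mex{} = 0
g(1) = mex{} = 0
g(2) = mex{} = 0
g(3) = mex{0} = 1
g(4) = mex{0} = 1
g(5) = mex{0} = 1
g(6) = mex{0,1} = 2
g(7) = mex{0,1} = 2
g(8) = mex{1} = 0
g(9) = mex{1,2} = 0
So g(9) = 0.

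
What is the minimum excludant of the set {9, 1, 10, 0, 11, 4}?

2

The values 0, 1 are all present; 2 is the first non-negative integer missing from the set.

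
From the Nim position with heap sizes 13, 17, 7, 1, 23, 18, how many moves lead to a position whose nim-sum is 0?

3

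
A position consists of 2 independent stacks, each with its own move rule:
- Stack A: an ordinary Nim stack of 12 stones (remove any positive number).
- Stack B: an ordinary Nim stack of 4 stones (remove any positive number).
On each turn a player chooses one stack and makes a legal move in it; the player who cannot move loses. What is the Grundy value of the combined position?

Stack A is a plain Nim stack of size 12, so its Grundy value is 12.
Stack B is a plain Nim stack of size 4, so its Grundy value is 4.
By the Sprague-Grundy theorem, the Grundy value of a sum of independent games is the XOR of the component values.
Combined value = 12 ⊕ 4 = 8.

8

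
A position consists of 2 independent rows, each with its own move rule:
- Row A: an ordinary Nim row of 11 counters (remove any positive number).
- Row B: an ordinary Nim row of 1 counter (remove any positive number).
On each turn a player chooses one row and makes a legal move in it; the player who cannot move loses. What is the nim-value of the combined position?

Row A is a plain Nim row of size 11, so its Grundy value is 11.
Row B is a plain Nim row of size 1, so its Grundy value is 1.
By the Sprague-Grundy theorem, the Grundy value of a sum of independent games is the XOR of the component values.
Combined value = 11 ⊕ 1 = 10.

10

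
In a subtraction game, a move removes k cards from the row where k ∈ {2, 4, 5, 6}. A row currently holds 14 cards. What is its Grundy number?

Build the Grundy sequence with g(k) = mex{g(k−s) : s ∈ {2, 4, 5, 6}, s ≤ k}:
g(0) = mex{} = 0
g(1) = mex{} = 0
g(2) = mex{0} = 1
g(3) = mex{0} = 1
g(4) = mex{0,1} = 2
g(5) = mex{0,1} = 2
g(6) = mex{0,1,2} = 3
g(7) = mex{0,1,2} = 3
g(8) = mex{1,2,3} = 0
g(9) = mex{1,2,3} = 0
g(10) = mex{0,2,3} = 1
g(11) = mex{0,2,3} = 1
g(12) = mex{0,1,3} = 2
g(13) = mex{0,1,3} = 2
g(14) = mex{0,1,2} = 3
So g(14) = 3.

3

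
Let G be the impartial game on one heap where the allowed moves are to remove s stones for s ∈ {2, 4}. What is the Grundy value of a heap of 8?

1

Build the Grundy sequence with g(k) = mex{g(k−s) : s ∈ {2, 4}, s ≤ k}:
g(0) = mex{} = 0
g(1) = mex{} = 0
g(2) = mex{0} = 1
g(3) = mex{0} = 1
g(4) = mex{0,1} = 2
g(5) = mex{0,1} = 2
g(6) = mex{1,2} = 0
g(7) = mex{1,2} = 0
g(8) = mex{0,2} = 1
So g(8) = 1.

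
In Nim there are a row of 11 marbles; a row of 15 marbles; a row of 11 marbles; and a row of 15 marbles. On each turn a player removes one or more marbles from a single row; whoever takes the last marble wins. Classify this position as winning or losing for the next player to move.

Nim-sum: 11 ^ 15 ^ 11 ^ 15 = 0.
The nim-sum is 0, so this is a P-position: the player to move is in a losing position under optimal play.

Losing position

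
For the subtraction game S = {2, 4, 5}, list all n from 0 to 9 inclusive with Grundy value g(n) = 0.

0, 1, 7, 8

Grundy values for subtraction set {2, 4, 5}:
k:     0  1  2  3  4  5  6  7  8  9
g(k):  0  0  1  1  2  2  3  0  0  1
The P-positions (g = 0) in 0..9 are 0, 1, 7, 8.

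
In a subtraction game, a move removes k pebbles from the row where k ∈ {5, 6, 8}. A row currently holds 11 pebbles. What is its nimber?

Compute g(0), g(1), … for moves {5, 6, 8}:
k:     0  1  2  3  4  5  6  7  8  9 10 11
g(k):  0  0  0  0  0  1  1  1  1  1  2  2
So g(11) = 2.

2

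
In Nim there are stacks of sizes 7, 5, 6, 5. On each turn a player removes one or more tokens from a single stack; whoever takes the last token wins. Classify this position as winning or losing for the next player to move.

Bitwise XOR of the heap sizes:
  111  (7)
  101  (5)
  110  (6)
  101  (5)
  ---
  001  (1)
The nim-sum is 1 ≠ 0, so this is an N-position: the player to move can win.

Winning position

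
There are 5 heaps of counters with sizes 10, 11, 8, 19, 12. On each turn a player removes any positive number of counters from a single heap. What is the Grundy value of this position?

22

Compute the nim-sum pairwise:
10 ^ 11 = 1
1 ^ 8 = 9
9 ^ 19 = 26
26 ^ 12 = 22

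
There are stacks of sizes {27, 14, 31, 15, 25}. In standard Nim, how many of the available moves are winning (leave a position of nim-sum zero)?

3

Bitwise XOR of the heap sizes:
  11011  (27)
  01110  (14)
  11111  (31)
  01111  (15)
  11001  (25)
  -----
  11100  (28)
The overall nim-sum is X = 28. A stack of size p has a winning move iff p XOR X < p (reduce it to p XOR X).
  27: 27 XOR 28 = 7 < 27 — winning move (to 7).
  14: 14 XOR 28 = 18 ≥ 14 — no move.
  31: 31 XOR 28 = 3 < 31 — winning move (to 3).
  15: 15 XOR 28 = 19 ≥ 15 — no move.
  25: 25 XOR 28 = 5 < 25 — winning move (to 5).
That gives 3 winning moves.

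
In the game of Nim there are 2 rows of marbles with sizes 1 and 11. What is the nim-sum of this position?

10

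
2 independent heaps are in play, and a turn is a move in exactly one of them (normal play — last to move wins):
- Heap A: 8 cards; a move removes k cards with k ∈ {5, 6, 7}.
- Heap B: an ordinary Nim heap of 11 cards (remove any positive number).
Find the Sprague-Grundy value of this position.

10

Build the Grundy sequence for heap A with g(k) = mex{g(k−s) : s ∈ {5, 6, 7}, s ≤ k}:
g(0) = mex{} = 0
g(1) = mex{} = 0
g(2) = mex{} = 0
g(3) = mex{} = 0
g(4) = mex{} = 0
g(5) = mex{0} = 1
g(6) = mex{0} = 1
g(7) = mex{0} = 1
g(8) = mex{0} = 1
So g(8) = 1.
Heap B is a plain Nim heap of size 11, so its Grundy value is 11.
By the Sprague-Grundy theorem, the Grundy value of a sum of independent games is the XOR of the component values.
Combined value = 1 ⊕ 11 = 10.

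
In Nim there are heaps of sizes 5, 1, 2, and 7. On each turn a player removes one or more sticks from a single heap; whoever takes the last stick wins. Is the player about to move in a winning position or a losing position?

Winning position

Write each in binary and XOR column by column:
  101  (5)
  001  (1)
  010  (2)
  111  (7)
  ---
  001  (1)
The nim-sum is 1 ≠ 0, so this is an N-position: the player to move can win.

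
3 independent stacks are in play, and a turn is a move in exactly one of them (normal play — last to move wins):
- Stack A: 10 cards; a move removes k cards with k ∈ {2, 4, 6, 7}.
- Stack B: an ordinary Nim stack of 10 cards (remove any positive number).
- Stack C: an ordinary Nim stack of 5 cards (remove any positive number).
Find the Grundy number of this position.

15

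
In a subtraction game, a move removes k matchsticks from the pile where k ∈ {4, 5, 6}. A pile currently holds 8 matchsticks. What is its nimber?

2

Build the Grundy sequence with g(k) = mex{g(k−s) : s ∈ {4, 5, 6}, s ≤ k}:
g(0) = mex{} = 0
g(1) = mex{} = 0
g(2) = mex{} = 0
g(3) = mex{} = 0
g(4) = mex{0} = 1
g(5) = mex{0} = 1
g(6) = mex{0} = 1
g(7) = mex{0} = 1
g(8) = mex{0,1} = 2
So g(8) = 2.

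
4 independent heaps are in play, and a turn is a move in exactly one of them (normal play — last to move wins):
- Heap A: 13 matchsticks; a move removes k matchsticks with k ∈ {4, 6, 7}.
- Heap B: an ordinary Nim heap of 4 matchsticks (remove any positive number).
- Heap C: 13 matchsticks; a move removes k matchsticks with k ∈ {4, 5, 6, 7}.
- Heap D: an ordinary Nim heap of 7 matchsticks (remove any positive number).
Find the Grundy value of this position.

3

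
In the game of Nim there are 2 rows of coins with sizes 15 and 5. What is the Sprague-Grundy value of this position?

Compute the nim-sum pairwise:
15 ⊕ 5 = 10

10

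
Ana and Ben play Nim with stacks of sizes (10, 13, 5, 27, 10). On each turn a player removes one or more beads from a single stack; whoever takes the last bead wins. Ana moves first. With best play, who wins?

Nim-sum: 10 XOR 13 XOR 5 XOR 27 XOR 10 = 19.
The nim-sum is 19 ≠ 0, so this is an N-position: the player to move can win; Ana has a winning move.

Ana wins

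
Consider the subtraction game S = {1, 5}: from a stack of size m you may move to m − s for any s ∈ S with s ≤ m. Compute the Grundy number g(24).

0

Build the Grundy sequence with g(k) = mex{g(k−s) : s ∈ {1, 5}, s ≤ k}:
k:     0  1  2  3  4  5  6  7  8  9 10 11 12 13 14 15 16 17 18 19 20 21 22 23 24
g(k):  0  1  0  1  0  1  0  1  0  1  0  1  0  1  0  1  0  1  0  1  0  1  0  1  0
So g(24) = 0.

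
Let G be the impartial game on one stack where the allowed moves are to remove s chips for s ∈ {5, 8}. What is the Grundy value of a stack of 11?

Compute g(0), g(1), … for moves {5, 8}:
g(0) = mex{} = 0
g(1) = mex{} = 0
g(2) = mex{} = 0
g(3) = mex{} = 0
g(4) = mex{} = 0
g(5) = mex{0} = 1
g(6) = mex{0} = 1
g(7) = mex{0} = 1
g(8) = mex{0} = 1
g(9) = mex{0} = 1
g(10) = mex{0,1} = 2
g(11) = mex{0,1} = 2
So g(11) = 2.

2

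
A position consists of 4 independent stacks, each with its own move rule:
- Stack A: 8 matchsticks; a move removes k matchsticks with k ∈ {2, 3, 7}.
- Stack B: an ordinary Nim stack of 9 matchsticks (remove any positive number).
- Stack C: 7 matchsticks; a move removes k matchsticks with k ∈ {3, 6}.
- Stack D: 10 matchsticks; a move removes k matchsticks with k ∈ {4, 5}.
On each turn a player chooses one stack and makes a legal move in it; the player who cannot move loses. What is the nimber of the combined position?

For stack A, compute g(0), g(1), … with moves {2, 3, 7}:
k:     0  1  2  3  4  5  6  7  8
g(k):  0  0  1  1  2  0  0  1  1
So g(8) = 1.
Stack B is a plain Nim stack of size 9, so its Grundy value is 9.
For stack C, compute g(0), g(1), … with moves {3, 6}:
g(0) = mex{} = 0
g(1) = mex{} = 0
g(2) = mex{} = 0
g(3) = mex{0} = 1
g(4) = mex{0} = 1
g(5) = mex{0} = 1
g(6) = mex{0,1} = 2
g(7) = mex{0,1} = 2
So g(7) = 2.
Build the Grundy sequence for stack D with g(k) = mex{g(k−s) : s ∈ {4, 5}, s ≤ k}:
k:     0  1  2  3  4  5  6  7  8  9 10
g(k):  0  0  0  0  1  1  1  1  2  0  0
So g(10) = 0.
By the Sprague-Grundy theorem, the Grundy value of a sum of independent games is the XOR of the component values.
Combined value = 1 XOR 9 XOR 2 XOR 0 = 10.

10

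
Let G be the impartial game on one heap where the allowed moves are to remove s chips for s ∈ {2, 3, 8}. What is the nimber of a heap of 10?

0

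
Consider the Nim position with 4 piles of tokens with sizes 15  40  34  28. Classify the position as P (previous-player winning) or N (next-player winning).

N-position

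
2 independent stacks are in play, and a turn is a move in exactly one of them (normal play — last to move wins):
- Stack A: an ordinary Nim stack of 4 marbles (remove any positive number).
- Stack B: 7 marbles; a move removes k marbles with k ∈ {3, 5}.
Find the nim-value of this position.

Stack A is a plain Nim stack of size 4, so its Grundy value is 4.
For stack B, compute g(0), g(1), … with moves {3, 5}:
g(0) = mex{} = 0
g(1) = mex{} = 0
g(2) = mex{} = 0
g(3) = mex{0} = 1
g(4) = mex{0} = 1
g(5) = mex{0} = 1
g(6) = mex{0,1} = 2
g(7) = mex{0,1} = 2
So g(7) = 2.
By the Sprague-Grundy theorem, the Grundy value of a sum of independent games is the XOR of the component values.
Combined value = 4 XOR 2 = 6.

6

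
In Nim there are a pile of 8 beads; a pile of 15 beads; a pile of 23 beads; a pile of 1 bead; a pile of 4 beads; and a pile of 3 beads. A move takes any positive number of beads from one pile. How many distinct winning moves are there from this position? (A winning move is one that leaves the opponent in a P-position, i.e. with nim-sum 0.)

Compute the nim-sum pairwise:
8 ^ 15 = 7
7 ^ 23 = 16
16 ^ 1 = 17
17 ^ 4 = 21
21 ^ 3 = 22
The overall nim-sum is X = 22. A pile of size p has a winning move iff p XOR X < p (reduce it to p XOR X).
  8: 8 XOR 22 = 30 ≥ 8 — no move.
  15: 15 XOR 22 = 25 ≥ 15 — no move.
  23: 23 XOR 22 = 1 < 23 — winning move (to 1).
  1: 1 XOR 22 = 23 ≥ 1 — no move.
  4: 4 XOR 22 = 18 ≥ 4 — no move.
  3: 3 XOR 22 = 21 ≥ 3 — no move.
That gives 1 winning move.

1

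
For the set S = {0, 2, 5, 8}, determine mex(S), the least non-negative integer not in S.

0 is in the set but 1 is not, so the mex is 1.

1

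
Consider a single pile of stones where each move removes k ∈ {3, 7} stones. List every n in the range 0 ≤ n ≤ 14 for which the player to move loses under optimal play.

0, 1, 2, 6, 10, 11, 12

Build the Grundy sequence with g(k) = mex{g(k−s) : s ∈ {3, 7}, s ≤ k}:
g(0) = mex{} = 0
g(1) = mex{} = 0
g(2) = mex{} = 0
g(3) = mex{0} = 1
g(4) = mex{0} = 1
g(5) = mex{0} = 1
g(6) = mex{1} = 0
g(7) = mex{0,1} = 2
g(8) = mex{0,1} = 2
g(9) = mex{0} = 1
g(10) = mex{1,2} = 0
g(11) = mex{1,2} = 0
g(12) = mex{1} = 0
g(13) = mex{0} = 1
g(14) = mex{0,2} = 1
The P-positions (g = 0) in 0..14 are 0, 1, 2, 6, 10, 11, 12.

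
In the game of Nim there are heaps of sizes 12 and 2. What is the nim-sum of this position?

Write each in binary and XOR column by column:
  1100  (12)
  0010  (2)
  ----
  1110  (14)

14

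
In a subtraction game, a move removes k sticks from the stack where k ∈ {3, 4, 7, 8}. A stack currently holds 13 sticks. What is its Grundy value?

Grundy values for subtraction set {3, 4, 7, 8}:
g(0) = mex{} = 0
g(1) = mex{} = 0
g(2) = mex{} = 0
g(3) = mex{0} = 1
g(4) = mex{0} = 1
g(5) = mex{0} = 1
g(6) = mex{0,1} = 2
g(7) = mex{0,1} = 2
g(8) = mex{0,1} = 2
g(9) = mex{0,1,2} = 3
g(10) = mex{0,1,2} = 3
g(11) = mex{1,2} = 0
g(12) = mex{1,2,3} = 0
g(13) = mex{1,2,3} = 0
So g(13) = 0.

0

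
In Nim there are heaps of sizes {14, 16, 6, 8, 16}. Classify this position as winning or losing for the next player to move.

Nim-sum: 14 ⊕ 16 ⊕ 6 ⊕ 8 ⊕ 16 = 0.
The nim-sum is 0, so this is a P-position: the player to move is in a losing position under optimal play.

Losing position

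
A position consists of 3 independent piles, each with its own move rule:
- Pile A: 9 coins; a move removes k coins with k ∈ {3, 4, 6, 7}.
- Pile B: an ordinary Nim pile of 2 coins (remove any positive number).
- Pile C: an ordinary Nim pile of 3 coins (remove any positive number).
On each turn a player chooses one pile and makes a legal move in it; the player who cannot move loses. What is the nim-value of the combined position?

Build the Grundy sequence for pile A with g(k) = mex{g(k−s) : s ∈ {3, 4, 6, 7}, s ≤ k}:
g(0) = mex{} = 0
g(1) = mex{} = 0
g(2) = mex{} = 0
g(3) = mex{0} = 1
g(4) = mex{0} = 1
g(5) = mex{0} = 1
g(6) = mex{0,1} = 2
g(7) = mex{0,1} = 2
g(8) = mex{0,1} = 2
g(9) = mex{0,1,2} = 3
So g(9) = 3.
Pile B is a plain Nim pile of size 2, so its Grundy value is 2.
Pile C is a plain Nim pile of size 3, so its Grundy value is 3.
The value of a disjunctive sum is the nim-sum of the parts.
Combined value = 3 ⊕ 2 ⊕ 3 = 2.

2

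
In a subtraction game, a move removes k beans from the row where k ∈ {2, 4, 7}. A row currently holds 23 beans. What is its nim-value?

1

Build the Grundy sequence with g(k) = mex{g(k−s) : s ∈ {2, 4, 7}, s ≤ k}:
k:     0  1  2  3  4  5  6  7  8  9 10 11 12 13 14 15 16 17 18 19 20 21 22 23
g(k):  0  0  1  1  2  2  0  3  1  0  2  1  0  2  1  0  2  1  0  2  1  0  2  1
So g(23) = 1.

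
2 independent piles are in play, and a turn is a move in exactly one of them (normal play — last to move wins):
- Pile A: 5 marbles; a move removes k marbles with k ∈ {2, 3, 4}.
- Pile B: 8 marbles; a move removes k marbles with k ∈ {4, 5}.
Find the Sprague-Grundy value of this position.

0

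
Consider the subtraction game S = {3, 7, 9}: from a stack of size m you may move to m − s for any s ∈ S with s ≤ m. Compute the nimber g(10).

3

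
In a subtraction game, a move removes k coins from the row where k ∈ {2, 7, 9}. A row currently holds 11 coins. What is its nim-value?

3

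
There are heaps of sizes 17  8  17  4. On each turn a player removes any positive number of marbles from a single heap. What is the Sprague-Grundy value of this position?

12

Nim-sum: 17 XOR 8 XOR 17 XOR 4 = 12.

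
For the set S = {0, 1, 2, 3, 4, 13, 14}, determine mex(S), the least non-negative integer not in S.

5

The values 0, 1, 2, 3, 4 are all present; 5 is the first non-negative integer missing from the set.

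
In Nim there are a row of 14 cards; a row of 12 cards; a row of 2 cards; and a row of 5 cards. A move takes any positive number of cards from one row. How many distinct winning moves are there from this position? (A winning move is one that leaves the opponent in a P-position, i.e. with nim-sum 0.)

3

Nim-sum: 14 ^ 12 ^ 2 ^ 5 = 5.
The overall nim-sum is X = 5. A row of size p has a winning move iff p XOR X < p (reduce it to p XOR X).
  14: 14 XOR 5 = 11 < 14 — winning move (to 11).
  12: 12 XOR 5 = 9 < 12 — winning move (to 9).
  2: 2 XOR 5 = 7 ≥ 2 — no move.
  5: 5 XOR 5 = 0 < 5 — winning move (to 0).
That gives 3 winning moves.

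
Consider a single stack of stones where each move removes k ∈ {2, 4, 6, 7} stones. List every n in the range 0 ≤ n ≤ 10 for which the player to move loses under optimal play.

Compute g(0), g(1), … for moves {2, 4, 6, 7}:
k:     0  1  2  3  4  5  6  7  8  9 10
g(k):  0  0  1  1  2  2  3  3  4  0  0
The P-positions (g = 0) in 0..10 are 0, 1, 9, 10.

0, 1, 9, 10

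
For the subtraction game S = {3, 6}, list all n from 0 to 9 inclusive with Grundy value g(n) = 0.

0, 1, 2, 9

Compute g(0), g(1), … for moves {3, 6}:
k:     0  1  2  3  4  5  6  7  8  9
g(k):  0  0  0  1  1  1  2  2  2  0
The P-positions (g = 0) in 0..9 are 0, 1, 2, 9.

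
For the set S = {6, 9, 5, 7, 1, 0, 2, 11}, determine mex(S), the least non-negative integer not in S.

3

The values 0, 1, 2 are all present; 3 is the first non-negative integer missing from the set.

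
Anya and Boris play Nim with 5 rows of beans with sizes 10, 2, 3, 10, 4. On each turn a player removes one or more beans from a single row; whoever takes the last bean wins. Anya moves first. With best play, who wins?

Anya wins

Compute the nim-sum pairwise:
10 XOR 2 = 8
8 XOR 3 = 11
11 XOR 10 = 1
1 XOR 4 = 5
The nim-sum is 5 ≠ 0, so this is an N-position: the player to move can win; Anya has a winning move.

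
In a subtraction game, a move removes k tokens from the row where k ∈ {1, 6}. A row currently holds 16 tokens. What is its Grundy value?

0

Build the Grundy sequence with g(k) = mex{g(k−s) : s ∈ {1, 6}, s ≤ k}:
k:     0  1  2  3  4  5  6  7  8  9 10 11 12 13 14 15 16
g(k):  0  1  0  1  0  1  2  0  1  0  1  0  1  2  0  1  0
So g(16) = 0.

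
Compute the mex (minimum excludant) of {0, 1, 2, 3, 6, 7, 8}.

The values 0, 1, 2, 3 are all present; 4 is the first non-negative integer missing from the set.

4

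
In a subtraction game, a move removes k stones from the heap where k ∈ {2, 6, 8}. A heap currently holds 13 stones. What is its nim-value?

Compute g(0), g(1), … for moves {2, 6, 8}:
g(0) = mex{} = 0
g(1) = mex{} = 0
g(2) = mex{0} = 1
g(3) = mex{0} = 1
g(4) = mex{1} = 0
g(5) = mex{1} = 0
g(6) = mex{0} = 1
g(7) = mex{0} = 1
g(8) = mex{0,1} = 2
g(9) = mex{0,1} = 2
g(10) = mex{0,1,2} = 3
g(11) = mex{0,1,2} = 3
g(12) = mex{0,1,3} = 2
g(13) = mex{0,1,3} = 2
So g(13) = 2.

2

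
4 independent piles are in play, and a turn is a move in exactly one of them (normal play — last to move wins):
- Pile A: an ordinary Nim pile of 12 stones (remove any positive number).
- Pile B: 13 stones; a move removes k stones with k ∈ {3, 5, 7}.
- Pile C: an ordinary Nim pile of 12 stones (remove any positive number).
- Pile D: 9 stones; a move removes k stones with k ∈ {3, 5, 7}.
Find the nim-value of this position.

Pile A is a plain Nim pile of size 12, so its Grundy value is 12.
Grundy values for pile B (subtraction set {3, 5, 7}):
g(0) = mex{} = 0
g(1) = mex{} = 0
g(2) = mex{} = 0
g(3) = mex{0} = 1
g(4) = mex{0} = 1
g(5) = mex{0} = 1
g(6) = mex{0,1} = 2
g(7) = mex{0,1} = 2
g(8) = mex{0,1} = 2
g(9) = mex{0,1,2} = 3
g(10) = mex{1,2} = 0
g(11) = mex{1,2} = 0
g(12) = mex{1,2,3} = 0
g(13) = mex{0,2} = 1
So g(13) = 1.
Pile C is a plain Nim pile of size 12, so its Grundy value is 12.
Grundy values for pile D (subtraction set {3, 5, 7}):
k:     0  1  2  3  4  5  6  7  8  9
g(k):  0  0  0  1  1  1  2  2  2  3
So g(9) = 3.
The value of a disjunctive sum is the nim-sum of the parts.
Combined value = 12 XOR 1 XOR 12 XOR 3 = 2.

2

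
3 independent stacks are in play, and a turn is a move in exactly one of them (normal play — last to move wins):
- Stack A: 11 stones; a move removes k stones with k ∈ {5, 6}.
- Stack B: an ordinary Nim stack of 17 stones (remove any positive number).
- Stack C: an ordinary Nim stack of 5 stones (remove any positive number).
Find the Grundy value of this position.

For stack A, compute g(0), g(1), … with moves {5, 6}:
k:     0  1  2  3  4  5  6  7  8  9 10 11
g(k):  0  0  0  0  0  1  1  1  1  1  2  0
So g(11) = 0.
Stack B is a plain Nim stack of size 17, so its Grundy value is 17.
Stack C is a plain Nim stack of size 5, so its Grundy value is 5.
By the Sprague-Grundy theorem, the Grundy value of a sum of independent games is the XOR of the component values.
Combined value = 0 ⊕ 17 ⊕ 5 = 20.

20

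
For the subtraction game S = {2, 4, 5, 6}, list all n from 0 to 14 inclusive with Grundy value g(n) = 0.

Compute g(0), g(1), … for moves {2, 4, 5, 6}:
k:     0  1  2  3  4  5  6  7  8  9 10 11 12 13 14
g(k):  0  0  1  1  2  2  3  3  0  0  1  1  2  2  3
The P-positions (g = 0) in 0..14 are 0, 1, 8, 9.

0, 1, 8, 9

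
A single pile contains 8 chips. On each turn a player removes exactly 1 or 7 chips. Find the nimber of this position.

0

Build the Grundy sequence with g(k) = mex{g(k−s) : s ∈ {1, 7}, s ≤ k}:
k:     0  1  2  3  4  5  6  7  8
g(k):  0  1  0  1  0  1  0  1  0
So g(8) = 0.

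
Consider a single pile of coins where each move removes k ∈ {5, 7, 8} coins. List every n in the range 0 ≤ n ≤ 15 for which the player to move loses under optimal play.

0, 1, 2, 3, 4, 13, 14, 15

Build the Grundy sequence with g(k) = mex{g(k−s) : s ∈ {5, 7, 8}, s ≤ k}:
k:     0  1  2  3  4  5  6  7  8  9 10 11 12 13 14 15
g(k):  0  0  0  0  0  1  1  1  1  1  2  2  2  0  0  0
The P-positions (g = 0) in 0..15 are 0, 1, 2, 3, 4, 13, 14, 15.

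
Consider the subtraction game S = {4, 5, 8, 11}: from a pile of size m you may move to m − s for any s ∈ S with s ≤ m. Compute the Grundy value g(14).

Compute g(0), g(1), … for moves {4, 5, 8, 11}:
k:     0  1  2  3  4  5  6  7  8  9 10 11 12 13 14
g(k):  0  0  0  0  1  1  1  1  2  2  2  2  3  3  3
So g(14) = 3.

3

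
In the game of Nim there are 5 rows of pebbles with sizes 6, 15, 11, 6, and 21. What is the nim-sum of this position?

Compute the nim-sum pairwise:
6 XOR 15 = 9
9 XOR 11 = 2
2 XOR 6 = 4
4 XOR 21 = 17

17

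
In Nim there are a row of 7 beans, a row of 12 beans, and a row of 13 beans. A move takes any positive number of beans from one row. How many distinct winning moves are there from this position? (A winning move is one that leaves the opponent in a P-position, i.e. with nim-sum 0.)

3

Compute the nim-sum pairwise:
7 ^ 12 = 11
11 ^ 13 = 6
The overall nim-sum is X = 6. A row of size p has a winning move iff p XOR X < p (reduce it to p XOR X).
  7: 7 XOR 6 = 1 < 7 — winning move (to 1).
  12: 12 XOR 6 = 10 < 12 — winning move (to 10).
  13: 13 XOR 6 = 11 < 13 — winning move (to 11).
That gives 3 winning moves.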